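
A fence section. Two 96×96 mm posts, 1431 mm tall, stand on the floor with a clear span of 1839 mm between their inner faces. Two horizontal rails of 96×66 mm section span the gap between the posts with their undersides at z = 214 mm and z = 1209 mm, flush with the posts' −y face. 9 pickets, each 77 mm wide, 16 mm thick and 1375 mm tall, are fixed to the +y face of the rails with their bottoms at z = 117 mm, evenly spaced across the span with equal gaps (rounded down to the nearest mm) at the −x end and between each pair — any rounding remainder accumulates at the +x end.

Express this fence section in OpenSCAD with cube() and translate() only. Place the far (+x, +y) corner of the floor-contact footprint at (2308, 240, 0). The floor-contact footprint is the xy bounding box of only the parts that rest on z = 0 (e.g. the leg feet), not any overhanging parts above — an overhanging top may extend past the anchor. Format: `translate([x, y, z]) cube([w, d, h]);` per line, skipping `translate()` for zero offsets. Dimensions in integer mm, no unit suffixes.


translate([277, 144, 0]) cube([96, 96, 1431]);
translate([2212, 144, 0]) cube([96, 96, 1431]);
translate([373, 144, 214]) cube([1839, 96, 66]);
translate([373, 144, 1209]) cube([1839, 96, 66]);
translate([487, 240, 117]) cube([77, 16, 1375]);
translate([678, 240, 117]) cube([77, 16, 1375]);
translate([869, 240, 117]) cube([77, 16, 1375]);
translate([1060, 240, 117]) cube([77, 16, 1375]);
translate([1251, 240, 117]) cube([77, 16, 1375]);
translate([1442, 240, 117]) cube([77, 16, 1375]);
translate([1633, 240, 117]) cube([77, 16, 1375]);
translate([1824, 240, 117]) cube([77, 16, 1375]);
translate([2015, 240, 117]) cube([77, 16, 1375]);


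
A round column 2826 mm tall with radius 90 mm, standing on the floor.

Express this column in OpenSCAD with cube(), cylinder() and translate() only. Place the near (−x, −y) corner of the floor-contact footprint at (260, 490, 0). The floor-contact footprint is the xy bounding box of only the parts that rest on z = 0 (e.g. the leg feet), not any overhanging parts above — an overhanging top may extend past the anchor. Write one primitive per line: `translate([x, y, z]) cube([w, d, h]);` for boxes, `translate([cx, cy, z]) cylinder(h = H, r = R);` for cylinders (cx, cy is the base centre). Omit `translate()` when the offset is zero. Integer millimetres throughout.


translate([350, 580, 0]) cylinder(h = 2826, r = 90);


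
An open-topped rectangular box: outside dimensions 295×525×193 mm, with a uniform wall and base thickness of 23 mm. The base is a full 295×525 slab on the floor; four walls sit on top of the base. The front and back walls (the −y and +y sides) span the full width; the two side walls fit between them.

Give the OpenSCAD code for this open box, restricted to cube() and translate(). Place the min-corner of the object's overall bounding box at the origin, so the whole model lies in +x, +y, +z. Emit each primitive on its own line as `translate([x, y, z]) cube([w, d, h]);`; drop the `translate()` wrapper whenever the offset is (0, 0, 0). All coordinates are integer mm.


cube([295, 525, 23]);
translate([0, 0, 23]) cube([295, 23, 170]);
translate([0, 502, 23]) cube([295, 23, 170]);
translate([0, 23, 23]) cube([23, 479, 170]);
translate([272, 23, 23]) cube([23, 479, 170]);


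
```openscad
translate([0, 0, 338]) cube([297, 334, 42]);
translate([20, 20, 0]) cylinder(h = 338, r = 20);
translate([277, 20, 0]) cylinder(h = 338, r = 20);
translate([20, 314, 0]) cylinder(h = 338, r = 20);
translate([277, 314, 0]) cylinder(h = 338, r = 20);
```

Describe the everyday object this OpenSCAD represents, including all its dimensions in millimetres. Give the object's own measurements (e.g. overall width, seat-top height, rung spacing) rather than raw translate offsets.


A simple wooden stool: a rectangular seat 297 mm (x) by 334 mm (y), 42 mm thick, top face at z = 380 mm, on four round legs, each 40 mm in diameter. The legs rest on z = 0, each leg's axis is inset half a diameter from the nearest pair of seat edges (so the leg's bounding box is flush with the corner).


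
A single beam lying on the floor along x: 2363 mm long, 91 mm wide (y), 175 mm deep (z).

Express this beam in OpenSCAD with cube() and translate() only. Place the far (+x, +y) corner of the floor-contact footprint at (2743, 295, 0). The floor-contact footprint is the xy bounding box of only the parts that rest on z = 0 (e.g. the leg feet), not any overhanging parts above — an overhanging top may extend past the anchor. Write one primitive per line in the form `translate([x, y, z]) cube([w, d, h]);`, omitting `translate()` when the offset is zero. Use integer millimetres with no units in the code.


translate([380, 204, 0]) cube([2363, 91, 175]);


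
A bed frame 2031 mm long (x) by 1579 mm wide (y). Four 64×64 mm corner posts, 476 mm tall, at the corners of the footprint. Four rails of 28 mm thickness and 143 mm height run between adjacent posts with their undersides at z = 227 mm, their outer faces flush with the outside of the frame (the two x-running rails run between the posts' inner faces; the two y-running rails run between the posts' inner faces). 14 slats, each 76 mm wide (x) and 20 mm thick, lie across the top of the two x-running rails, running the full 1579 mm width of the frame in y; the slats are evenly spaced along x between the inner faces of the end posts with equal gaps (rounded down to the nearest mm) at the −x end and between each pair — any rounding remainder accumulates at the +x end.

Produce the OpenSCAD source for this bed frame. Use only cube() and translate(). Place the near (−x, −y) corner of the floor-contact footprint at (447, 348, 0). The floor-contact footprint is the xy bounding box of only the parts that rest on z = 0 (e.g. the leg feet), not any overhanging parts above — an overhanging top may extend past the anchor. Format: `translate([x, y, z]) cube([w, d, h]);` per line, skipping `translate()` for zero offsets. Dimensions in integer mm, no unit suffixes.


translate([447, 348, 0]) cube([64, 64, 476]);
translate([447, 1863, 0]) cube([64, 64, 476]);
translate([2414, 348, 0]) cube([64, 64, 476]);
translate([2414, 1863, 0]) cube([64, 64, 476]);
translate([511, 348, 227]) cube([1903, 28, 143]);
translate([511, 1899, 227]) cube([1903, 28, 143]);
translate([447, 412, 227]) cube([28, 1451, 143]);
translate([2450, 412, 227]) cube([28, 1451, 143]);
translate([566, 348, 370]) cube([76, 1579, 20]);
translate([697, 348, 370]) cube([76, 1579, 20]);
translate([828, 348, 370]) cube([76, 1579, 20]);
translate([959, 348, 370]) cube([76, 1579, 20]);
translate([1090, 348, 370]) cube([76, 1579, 20]);
translate([1221, 348, 370]) cube([76, 1579, 20]);
translate([1352, 348, 370]) cube([76, 1579, 20]);
translate([1483, 348, 370]) cube([76, 1579, 20]);
translate([1614, 348, 370]) cube([76, 1579, 20]);
translate([1745, 348, 370]) cube([76, 1579, 20]);
translate([1876, 348, 370]) cube([76, 1579, 20]);
translate([2007, 348, 370]) cube([76, 1579, 20]);
translate([2138, 348, 370]) cube([76, 1579, 20]);
translate([2269, 348, 370]) cube([76, 1579, 20]);


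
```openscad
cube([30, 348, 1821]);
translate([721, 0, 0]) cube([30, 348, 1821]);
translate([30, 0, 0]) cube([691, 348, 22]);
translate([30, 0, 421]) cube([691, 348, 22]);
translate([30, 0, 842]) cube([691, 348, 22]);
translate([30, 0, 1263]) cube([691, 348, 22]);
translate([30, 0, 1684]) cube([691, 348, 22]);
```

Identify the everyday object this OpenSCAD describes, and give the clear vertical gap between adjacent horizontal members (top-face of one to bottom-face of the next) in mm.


A bookshelf. The clear shelf gap is 399 mm.

Two tall side panels with 5 horizontal boards between them — a bookshelf. The first two shelf undersides are at z = 0 and z = 421; with shelf thickness 22, the clear gap is 421 − 0 − 22 = 399 mm.


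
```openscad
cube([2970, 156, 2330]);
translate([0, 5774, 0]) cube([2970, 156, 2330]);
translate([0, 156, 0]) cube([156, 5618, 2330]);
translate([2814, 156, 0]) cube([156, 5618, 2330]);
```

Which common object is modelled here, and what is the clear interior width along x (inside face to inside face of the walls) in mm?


A house (or room) frame. The interior width is 2658 mm.

Four 2330 mm walls enclosing a rectangle with no floor or roof — a room or house frame. Outside width is 2970 mm and wall thickness is 156 mm, so the interior width is 2970 − 2 × 156 = 2658 mm.


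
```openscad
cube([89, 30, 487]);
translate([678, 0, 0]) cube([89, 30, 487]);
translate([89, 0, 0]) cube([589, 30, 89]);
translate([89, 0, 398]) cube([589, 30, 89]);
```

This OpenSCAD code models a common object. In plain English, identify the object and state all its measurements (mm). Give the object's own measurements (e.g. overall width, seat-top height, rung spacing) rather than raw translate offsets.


A rectangular picture frame lying in the x–z plane (depth along y). The opening is 589 mm wide (x) by 309 mm tall (z), surrounded by a border 89 mm wide on all four sides. The frame is 30 mm deep and is made of two full-height vertical stiles with two horizontal rails fitted between them.


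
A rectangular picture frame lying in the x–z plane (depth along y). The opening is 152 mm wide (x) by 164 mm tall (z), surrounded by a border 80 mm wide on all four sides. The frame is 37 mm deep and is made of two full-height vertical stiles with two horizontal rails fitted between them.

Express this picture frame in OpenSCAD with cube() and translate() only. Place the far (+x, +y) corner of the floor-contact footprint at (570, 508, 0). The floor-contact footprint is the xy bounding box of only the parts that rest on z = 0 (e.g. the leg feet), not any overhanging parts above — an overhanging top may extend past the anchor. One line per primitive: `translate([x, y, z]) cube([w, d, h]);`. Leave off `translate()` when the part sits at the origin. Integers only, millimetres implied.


translate([258, 471, 0]) cube([80, 37, 324]);
translate([490, 471, 0]) cube([80, 37, 324]);
translate([338, 471, 0]) cube([152, 37, 80]);
translate([338, 471, 244]) cube([152, 37, 80]);


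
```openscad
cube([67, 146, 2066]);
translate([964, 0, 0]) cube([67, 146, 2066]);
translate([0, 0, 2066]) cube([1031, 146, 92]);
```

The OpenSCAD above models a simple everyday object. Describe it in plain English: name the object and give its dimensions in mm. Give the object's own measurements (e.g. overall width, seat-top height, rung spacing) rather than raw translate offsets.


A door frame. The clear opening is 897 mm wide and 2066 mm high. Two 67 mm wide jambs, 146 mm deep, stand either side of the opening from the floor to the top of the opening. A 92 mm thick head sits across the top of both jambs, spanning the full outside width of the frame.


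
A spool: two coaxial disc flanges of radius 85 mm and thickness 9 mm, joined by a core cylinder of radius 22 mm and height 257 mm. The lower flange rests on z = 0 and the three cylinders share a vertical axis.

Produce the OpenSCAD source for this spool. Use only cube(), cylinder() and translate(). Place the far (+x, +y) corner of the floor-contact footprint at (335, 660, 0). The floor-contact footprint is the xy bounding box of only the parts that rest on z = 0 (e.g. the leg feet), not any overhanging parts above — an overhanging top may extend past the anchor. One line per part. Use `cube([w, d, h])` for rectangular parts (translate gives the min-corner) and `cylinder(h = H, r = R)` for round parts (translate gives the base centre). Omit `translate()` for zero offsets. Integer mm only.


translate([250, 575, 0]) cylinder(h = 9, r = 85);
translate([250, 575, 9]) cylinder(h = 257, r = 22);
translate([250, 575, 266]) cylinder(h = 9, r = 85);


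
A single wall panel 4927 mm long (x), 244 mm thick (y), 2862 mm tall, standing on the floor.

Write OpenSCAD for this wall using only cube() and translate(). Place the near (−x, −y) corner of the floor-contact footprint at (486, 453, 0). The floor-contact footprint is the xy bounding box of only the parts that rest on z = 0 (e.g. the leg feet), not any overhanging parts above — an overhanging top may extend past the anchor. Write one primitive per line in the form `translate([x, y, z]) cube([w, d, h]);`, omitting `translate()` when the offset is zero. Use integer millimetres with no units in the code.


translate([486, 453, 0]) cube([4927, 244, 2862]);


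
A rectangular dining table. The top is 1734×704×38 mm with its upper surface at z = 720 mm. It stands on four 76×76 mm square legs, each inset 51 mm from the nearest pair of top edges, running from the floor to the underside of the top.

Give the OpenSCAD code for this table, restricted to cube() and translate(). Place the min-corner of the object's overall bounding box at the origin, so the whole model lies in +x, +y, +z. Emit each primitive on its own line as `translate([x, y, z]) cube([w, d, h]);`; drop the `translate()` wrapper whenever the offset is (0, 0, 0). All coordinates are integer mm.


translate([0, 0, 682]) cube([1734, 704, 38]);
translate([51, 51, 0]) cube([76, 76, 682]);
translate([1607, 51, 0]) cube([76, 76, 682]);
translate([51, 577, 0]) cube([76, 76, 682]);
translate([1607, 577, 0]) cube([76, 76, 682]);


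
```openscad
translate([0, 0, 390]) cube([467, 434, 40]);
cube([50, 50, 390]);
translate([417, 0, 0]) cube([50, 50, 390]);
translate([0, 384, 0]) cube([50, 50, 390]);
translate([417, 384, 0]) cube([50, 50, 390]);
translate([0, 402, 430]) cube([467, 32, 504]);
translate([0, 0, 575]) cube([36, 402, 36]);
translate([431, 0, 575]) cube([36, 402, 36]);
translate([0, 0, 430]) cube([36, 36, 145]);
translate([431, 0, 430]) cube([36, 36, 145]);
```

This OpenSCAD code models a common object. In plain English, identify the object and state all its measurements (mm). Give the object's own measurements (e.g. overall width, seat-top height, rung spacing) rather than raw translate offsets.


A chair. The seat is a 467×434×40 mm slab with its top at z = 430 mm, on four 50×50 mm corner legs (flush with the seat edges, standing on z = 0). A flat backrest 32 mm thick, 504 mm tall, spans the full seat width and rises from the seat top along its +y edge, rear face flush with the rear of the seat. Two armrests of 36×36 mm section run along each side from the seat's front edge to the front of the backrest, top faces 181 mm above the seat top and outer faces flush with the seat's x-edges; a 36×36 mm post under the front of each armrest stands on the seat at the front corner.


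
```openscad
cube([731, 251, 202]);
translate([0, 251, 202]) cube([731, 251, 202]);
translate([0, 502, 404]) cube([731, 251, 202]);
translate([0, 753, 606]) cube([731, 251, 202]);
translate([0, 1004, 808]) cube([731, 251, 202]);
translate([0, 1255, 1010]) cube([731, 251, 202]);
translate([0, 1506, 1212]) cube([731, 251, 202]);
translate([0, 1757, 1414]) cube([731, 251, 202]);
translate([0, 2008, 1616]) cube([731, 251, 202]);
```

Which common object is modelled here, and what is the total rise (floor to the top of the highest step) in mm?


A staircase. The total rise is 1818 mm.

9 identical blocks, each offset up and back from the previous — a staircase. Each step is 202 mm tall and there are 9 of them, so the total rise is 9 × 202 = 1818 mm.


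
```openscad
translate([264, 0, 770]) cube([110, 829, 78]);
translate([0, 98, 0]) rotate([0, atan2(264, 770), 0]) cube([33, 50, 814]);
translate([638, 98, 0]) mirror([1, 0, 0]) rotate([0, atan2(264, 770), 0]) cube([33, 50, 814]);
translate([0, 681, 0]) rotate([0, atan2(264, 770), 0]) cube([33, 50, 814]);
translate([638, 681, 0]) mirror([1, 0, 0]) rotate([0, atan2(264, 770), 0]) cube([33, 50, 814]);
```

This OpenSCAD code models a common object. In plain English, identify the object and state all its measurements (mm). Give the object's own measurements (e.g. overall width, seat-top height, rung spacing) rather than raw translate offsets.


A sawhorse. A 110×829×78 mm beam (x, y, z) sits on two A-frame leg pairs. Each pair is two raked legs of 33×50 mm section (50 mm along y) splaying symmetrically in x. Each leg rises 770 mm vertically over 264 mm of horizontal reach and is 814 mm long along its own axis. Every leg's outer bottom edge rests on the floor and its outer top edge meets a bottom edge of the beam — the left legs (tilting toward +x) meet the beam's −x bottom edge, the right legs (their mirror images, tilting toward −x) meet its +x bottom edge — so the leg tops tuck under the beam, the beam's underside is 770 mm above the floor, and the feet are 638 mm apart outside-to-outside with the beam centred between them. The two leg pairs are set in 98 mm from either end of the beam.


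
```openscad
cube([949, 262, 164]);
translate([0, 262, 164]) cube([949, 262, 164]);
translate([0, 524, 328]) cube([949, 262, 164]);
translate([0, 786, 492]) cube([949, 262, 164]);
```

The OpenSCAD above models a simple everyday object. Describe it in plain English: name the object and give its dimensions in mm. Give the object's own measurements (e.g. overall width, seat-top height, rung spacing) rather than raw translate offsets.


A straight staircase of 4 solid steps. Each step is 949 mm wide (x), 262 mm deep (y, the going) and 164 mm tall (the rise). The first step rests on the floor; each subsequent step sits one going further in +y and one rise higher in +z, directly behind and above the previous step with no overlap.


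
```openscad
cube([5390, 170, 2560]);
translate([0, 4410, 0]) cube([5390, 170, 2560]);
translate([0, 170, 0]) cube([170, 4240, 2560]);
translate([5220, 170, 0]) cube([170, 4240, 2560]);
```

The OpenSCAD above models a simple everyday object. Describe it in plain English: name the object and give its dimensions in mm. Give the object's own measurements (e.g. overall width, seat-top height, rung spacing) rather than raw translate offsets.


The wall frame of a small rectangular building: four walls, each 2560 mm tall and 170 mm thick, enclosing a footprint 5390 mm (x) by 4580 mm (y) outside-to-outside, with no floor or roof. The front and back walls (the −y and +y sides) span the full width; the two side walls fit between them.


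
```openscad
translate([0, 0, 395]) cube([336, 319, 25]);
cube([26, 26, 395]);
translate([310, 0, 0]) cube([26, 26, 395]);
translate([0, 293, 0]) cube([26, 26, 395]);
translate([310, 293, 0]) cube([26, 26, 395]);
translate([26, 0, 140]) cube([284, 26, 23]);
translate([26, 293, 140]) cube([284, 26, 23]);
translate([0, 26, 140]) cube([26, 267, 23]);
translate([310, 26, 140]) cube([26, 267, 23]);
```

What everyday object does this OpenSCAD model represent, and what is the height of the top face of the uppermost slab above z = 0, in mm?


A stool. The seat height is 420 mm.

A 336×319×25 slab at z = 395 on four corner posts — a stool. The seat top is 395 + 25 = 420 mm.


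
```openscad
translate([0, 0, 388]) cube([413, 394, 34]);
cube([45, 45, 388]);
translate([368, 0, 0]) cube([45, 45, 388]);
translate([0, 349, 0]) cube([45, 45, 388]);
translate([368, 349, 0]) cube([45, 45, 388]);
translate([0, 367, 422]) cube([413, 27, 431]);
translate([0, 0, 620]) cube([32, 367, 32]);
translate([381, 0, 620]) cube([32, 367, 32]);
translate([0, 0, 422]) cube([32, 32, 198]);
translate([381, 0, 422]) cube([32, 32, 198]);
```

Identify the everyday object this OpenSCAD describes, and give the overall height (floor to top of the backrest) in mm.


A chair. The overall height is 853 mm.

A slab on four corner posts with a tall panel at the back — a chair. The seat slab sits at z = 388 with thickness 34, and the 431 mm backrest starts at the seat top, so the overall height is 388 + 34 + 431 = 853 mm.


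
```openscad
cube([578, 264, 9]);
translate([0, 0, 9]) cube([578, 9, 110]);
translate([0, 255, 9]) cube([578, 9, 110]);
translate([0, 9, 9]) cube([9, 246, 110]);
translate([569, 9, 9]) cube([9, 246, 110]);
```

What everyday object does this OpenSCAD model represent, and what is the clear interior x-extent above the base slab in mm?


An open box. The internal width is 560 mm.

A 578×264 base slab with four walls standing on it — an open box. The base is 578 mm wide and the walls are 9 mm thick, so the internal width is 578 − 2 × 9 = 560 mm.


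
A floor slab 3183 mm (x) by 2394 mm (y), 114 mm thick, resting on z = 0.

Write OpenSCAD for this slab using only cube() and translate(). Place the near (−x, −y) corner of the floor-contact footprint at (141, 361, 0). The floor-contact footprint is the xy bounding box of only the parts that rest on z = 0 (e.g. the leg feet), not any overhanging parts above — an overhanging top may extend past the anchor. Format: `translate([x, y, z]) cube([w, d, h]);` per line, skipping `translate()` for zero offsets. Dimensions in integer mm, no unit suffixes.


translate([141, 361, 0]) cube([3183, 2394, 114]);


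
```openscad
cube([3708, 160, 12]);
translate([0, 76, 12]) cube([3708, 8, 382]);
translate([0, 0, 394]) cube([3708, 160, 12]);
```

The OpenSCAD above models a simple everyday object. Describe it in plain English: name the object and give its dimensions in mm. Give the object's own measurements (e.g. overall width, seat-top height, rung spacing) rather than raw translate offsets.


An I-beam lying along x, 3708 mm long. Overall section height 406 mm. Two flanges 160 mm wide (y) and 12 mm thick, one on the floor and one at the top; a web 8 mm thick runs between them, centred on the flange width.


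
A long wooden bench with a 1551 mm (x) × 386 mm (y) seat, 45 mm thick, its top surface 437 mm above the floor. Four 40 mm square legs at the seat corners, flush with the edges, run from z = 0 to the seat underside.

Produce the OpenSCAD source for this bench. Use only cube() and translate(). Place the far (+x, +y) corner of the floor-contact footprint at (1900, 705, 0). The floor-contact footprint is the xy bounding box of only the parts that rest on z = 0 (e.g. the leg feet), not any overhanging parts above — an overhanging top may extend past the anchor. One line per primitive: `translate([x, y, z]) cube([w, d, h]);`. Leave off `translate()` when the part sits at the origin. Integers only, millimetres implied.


translate([349, 319, 392]) cube([1551, 386, 45]);
translate([349, 319, 0]) cube([40, 40, 392]);
translate([349, 665, 0]) cube([40, 40, 392]);
translate([1860, 319, 0]) cube([40, 40, 392]);
translate([1860, 665, 0]) cube([40, 40, 392]);


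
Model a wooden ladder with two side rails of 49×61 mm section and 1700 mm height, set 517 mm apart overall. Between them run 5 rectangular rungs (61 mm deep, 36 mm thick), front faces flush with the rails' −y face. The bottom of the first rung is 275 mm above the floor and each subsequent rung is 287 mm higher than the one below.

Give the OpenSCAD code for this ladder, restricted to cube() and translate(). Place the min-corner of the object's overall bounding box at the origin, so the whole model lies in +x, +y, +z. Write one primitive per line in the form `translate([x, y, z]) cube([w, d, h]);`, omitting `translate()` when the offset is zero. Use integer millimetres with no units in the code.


cube([49, 61, 1700]);
translate([468, 0, 0]) cube([49, 61, 1700]);
translate([49, 0, 275]) cube([419, 61, 36]);
translate([49, 0, 562]) cube([419, 61, 36]);
translate([49, 0, 849]) cube([419, 61, 36]);
translate([49, 0, 1136]) cube([419, 61, 36]);
translate([49, 0, 1423]) cube([419, 61, 36]);


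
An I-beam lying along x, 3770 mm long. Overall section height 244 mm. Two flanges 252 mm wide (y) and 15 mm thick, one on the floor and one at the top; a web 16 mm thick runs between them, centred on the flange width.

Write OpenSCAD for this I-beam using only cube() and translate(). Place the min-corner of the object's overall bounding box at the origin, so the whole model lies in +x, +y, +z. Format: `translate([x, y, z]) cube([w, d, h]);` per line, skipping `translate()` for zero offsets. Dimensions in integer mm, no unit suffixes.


cube([3770, 252, 15]);
translate([0, 118, 15]) cube([3770, 16, 214]);
translate([0, 0, 229]) cube([3770, 252, 15]);


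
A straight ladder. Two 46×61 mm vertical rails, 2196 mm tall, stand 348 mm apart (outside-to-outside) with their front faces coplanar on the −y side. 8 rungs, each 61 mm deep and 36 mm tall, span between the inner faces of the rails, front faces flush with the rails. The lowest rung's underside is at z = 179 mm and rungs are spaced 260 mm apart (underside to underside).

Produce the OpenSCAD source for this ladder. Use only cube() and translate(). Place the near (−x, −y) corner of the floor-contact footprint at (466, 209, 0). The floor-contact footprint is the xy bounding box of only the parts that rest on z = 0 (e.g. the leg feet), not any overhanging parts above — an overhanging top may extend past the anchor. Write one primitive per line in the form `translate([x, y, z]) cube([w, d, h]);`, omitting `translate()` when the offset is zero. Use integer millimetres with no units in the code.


// rung span = 348 - 2*46 = 256
// rung[k] z = 179 + k*260
translate([466, 209, 0]) cube([46, 61, 2196]);
translate([768, 209, 0]) cube([46, 61, 2196]);
translate([512, 209, 179]) cube([256, 61, 36]);
translate([512, 209, 439]) cube([256, 61, 36]);
translate([512, 209, 699]) cube([256, 61, 36]);
translate([512, 209, 959]) cube([256, 61, 36]);
translate([512, 209, 1219]) cube([256, 61, 36]);
translate([512, 209, 1479]) cube([256, 61, 36]);
translate([512, 209, 1739]) cube([256, 61, 36]);
translate([512, 209, 1999]) cube([256, 61, 36]);


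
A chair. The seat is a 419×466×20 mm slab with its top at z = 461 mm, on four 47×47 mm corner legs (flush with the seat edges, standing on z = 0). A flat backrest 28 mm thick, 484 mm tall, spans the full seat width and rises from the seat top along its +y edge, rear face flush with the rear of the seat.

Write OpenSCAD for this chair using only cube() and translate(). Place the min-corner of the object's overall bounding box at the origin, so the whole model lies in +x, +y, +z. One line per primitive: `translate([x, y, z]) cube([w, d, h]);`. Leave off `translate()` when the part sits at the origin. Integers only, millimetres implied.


translate([0, 0, 441]) cube([419, 466, 20]);
cube([47, 47, 441]);
translate([372, 0, 0]) cube([47, 47, 441]);
translate([0, 419, 0]) cube([47, 47, 441]);
translate([372, 419, 0]) cube([47, 47, 441]);
translate([0, 438, 461]) cube([419, 28, 484]);


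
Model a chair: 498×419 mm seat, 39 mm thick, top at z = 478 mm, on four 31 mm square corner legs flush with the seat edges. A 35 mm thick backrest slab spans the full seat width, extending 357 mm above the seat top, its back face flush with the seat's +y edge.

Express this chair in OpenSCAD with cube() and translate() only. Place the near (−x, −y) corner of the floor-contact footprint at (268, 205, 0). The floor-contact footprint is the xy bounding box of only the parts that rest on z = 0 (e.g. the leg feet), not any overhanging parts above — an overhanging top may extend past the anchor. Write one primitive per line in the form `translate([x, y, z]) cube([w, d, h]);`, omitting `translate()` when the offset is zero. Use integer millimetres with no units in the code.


translate([268, 205, 439]) cube([498, 419, 39]);
translate([268, 205, 0]) cube([31, 31, 439]);
translate([735, 205, 0]) cube([31, 31, 439]);
translate([268, 593, 0]) cube([31, 31, 439]);
translate([735, 593, 0]) cube([31, 31, 439]);
translate([268, 589, 478]) cube([498, 35, 357]);


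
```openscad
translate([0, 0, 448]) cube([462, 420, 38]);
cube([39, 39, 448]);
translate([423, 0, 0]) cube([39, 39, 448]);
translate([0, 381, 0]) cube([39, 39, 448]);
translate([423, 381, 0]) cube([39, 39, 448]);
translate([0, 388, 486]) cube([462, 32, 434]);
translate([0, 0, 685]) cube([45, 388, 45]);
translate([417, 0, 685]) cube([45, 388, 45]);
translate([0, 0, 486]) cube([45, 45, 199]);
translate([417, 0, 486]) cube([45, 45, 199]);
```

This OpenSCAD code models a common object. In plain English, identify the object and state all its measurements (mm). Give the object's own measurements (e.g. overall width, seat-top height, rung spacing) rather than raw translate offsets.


A chair. The seat is a 462×420×38 mm slab with its top at z = 486 mm, on four 39×39 mm corner legs (flush with the seat edges, standing on z = 0). A flat backrest 32 mm thick, 434 mm tall, spans the full seat width and rises from the seat top along its +y edge, rear face flush with the rear of the seat. Two armrests of 45×45 mm section run along each side from the seat's front edge to the front of the backrest, top faces 244 mm above the seat top and outer faces flush with the seat's x-edges; a 45×45 mm post under the front of each armrest stands on the seat at the front corner.


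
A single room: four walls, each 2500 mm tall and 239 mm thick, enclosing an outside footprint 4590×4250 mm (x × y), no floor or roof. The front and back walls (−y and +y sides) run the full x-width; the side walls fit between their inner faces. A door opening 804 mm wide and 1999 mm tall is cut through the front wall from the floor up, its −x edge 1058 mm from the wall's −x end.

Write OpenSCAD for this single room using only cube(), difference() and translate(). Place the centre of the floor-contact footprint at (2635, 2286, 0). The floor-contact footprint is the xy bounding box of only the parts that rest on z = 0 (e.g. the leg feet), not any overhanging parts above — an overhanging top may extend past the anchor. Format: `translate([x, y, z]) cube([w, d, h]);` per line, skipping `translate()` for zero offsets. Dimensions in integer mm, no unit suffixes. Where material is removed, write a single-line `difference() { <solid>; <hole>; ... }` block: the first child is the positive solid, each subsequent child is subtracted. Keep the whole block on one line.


difference() { translate([340, 161, 0]) cube([4590, 239, 2500]); translate([1398, 161, 0]) cube([804, 239, 1999]); }
translate([340, 4172, 0]) cube([4590, 239, 2500]);
translate([340, 400, 0]) cube([239, 3772, 2500]);
translate([4691, 400, 0]) cube([239, 3772, 2500]);


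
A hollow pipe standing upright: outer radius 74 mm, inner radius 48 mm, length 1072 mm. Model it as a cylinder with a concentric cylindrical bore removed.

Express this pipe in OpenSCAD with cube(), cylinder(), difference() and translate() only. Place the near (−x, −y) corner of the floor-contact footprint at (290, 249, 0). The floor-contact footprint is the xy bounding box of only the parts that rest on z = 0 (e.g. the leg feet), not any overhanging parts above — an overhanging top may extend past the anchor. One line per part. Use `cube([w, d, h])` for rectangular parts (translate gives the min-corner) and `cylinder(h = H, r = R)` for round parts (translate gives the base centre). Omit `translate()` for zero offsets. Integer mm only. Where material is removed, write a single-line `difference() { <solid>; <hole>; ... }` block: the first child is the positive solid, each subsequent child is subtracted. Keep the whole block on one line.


difference() { translate([364, 323, 0]) cylinder(h = 1072, r = 74); translate([364, 323, 0]) cylinder(h = 1072, r = 48); }


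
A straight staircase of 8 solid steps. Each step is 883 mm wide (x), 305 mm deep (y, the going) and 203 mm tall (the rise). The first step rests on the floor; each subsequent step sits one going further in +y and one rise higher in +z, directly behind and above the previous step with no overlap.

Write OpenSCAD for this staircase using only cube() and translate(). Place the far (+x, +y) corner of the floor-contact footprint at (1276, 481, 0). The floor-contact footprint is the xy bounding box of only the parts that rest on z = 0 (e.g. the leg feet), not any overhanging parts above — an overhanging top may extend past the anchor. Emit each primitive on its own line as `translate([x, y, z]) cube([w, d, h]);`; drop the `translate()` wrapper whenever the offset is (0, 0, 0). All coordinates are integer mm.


translate([393, 176, 0]) cube([883, 305, 203]);
translate([393, 481, 203]) cube([883, 305, 203]);
translate([393, 786, 406]) cube([883, 305, 203]);
translate([393, 1091, 609]) cube([883, 305, 203]);
translate([393, 1396, 812]) cube([883, 305, 203]);
translate([393, 1701, 1015]) cube([883, 305, 203]);
translate([393, 2006, 1218]) cube([883, 305, 203]);
translate([393, 2311, 1421]) cube([883, 305, 203]);


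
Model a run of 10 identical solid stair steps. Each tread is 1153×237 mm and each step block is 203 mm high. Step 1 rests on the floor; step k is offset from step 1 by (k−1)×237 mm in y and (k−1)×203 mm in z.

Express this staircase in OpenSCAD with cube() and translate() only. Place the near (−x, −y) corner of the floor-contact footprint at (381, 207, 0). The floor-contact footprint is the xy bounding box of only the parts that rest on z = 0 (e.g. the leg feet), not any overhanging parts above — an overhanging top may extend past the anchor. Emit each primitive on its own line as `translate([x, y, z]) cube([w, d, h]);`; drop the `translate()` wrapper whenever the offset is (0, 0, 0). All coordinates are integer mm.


translate([381, 207, 0]) cube([1153, 237, 203]);
translate([381, 444, 203]) cube([1153, 237, 203]);
translate([381, 681, 406]) cube([1153, 237, 203]);
translate([381, 918, 609]) cube([1153, 237, 203]);
translate([381, 1155, 812]) cube([1153, 237, 203]);
translate([381, 1392, 1015]) cube([1153, 237, 203]);
translate([381, 1629, 1218]) cube([1153, 237, 203]);
translate([381, 1866, 1421]) cube([1153, 237, 203]);
translate([381, 2103, 1624]) cube([1153, 237, 203]);
translate([381, 2340, 1827]) cube([1153, 237, 203]);


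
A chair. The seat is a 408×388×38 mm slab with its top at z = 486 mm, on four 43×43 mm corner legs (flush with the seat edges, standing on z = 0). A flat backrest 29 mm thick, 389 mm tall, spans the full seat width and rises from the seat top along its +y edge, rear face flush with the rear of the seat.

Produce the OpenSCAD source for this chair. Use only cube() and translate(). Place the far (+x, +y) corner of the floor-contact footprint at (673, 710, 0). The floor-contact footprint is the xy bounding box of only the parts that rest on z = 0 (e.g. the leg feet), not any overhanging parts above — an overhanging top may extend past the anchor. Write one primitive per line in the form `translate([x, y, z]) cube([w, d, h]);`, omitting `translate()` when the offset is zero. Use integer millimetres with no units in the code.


translate([265, 322, 448]) cube([408, 388, 38]);
translate([265, 322, 0]) cube([43, 43, 448]);
translate([630, 322, 0]) cube([43, 43, 448]);
translate([265, 667, 0]) cube([43, 43, 448]);
translate([630, 667, 0]) cube([43, 43, 448]);
translate([265, 681, 486]) cube([408, 29, 389]);


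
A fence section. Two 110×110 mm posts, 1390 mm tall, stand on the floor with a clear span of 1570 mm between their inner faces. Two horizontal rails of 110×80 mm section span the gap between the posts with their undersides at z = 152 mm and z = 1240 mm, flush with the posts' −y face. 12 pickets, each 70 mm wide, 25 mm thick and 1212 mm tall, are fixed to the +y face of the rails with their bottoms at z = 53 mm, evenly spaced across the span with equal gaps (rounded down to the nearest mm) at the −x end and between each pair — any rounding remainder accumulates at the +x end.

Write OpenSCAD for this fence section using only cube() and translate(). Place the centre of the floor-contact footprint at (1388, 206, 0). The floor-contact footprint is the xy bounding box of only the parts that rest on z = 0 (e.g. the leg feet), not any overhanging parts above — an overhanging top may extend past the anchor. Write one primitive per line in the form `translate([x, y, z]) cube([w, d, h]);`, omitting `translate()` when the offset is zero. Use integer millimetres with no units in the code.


translate([493, 151, 0]) cube([110, 110, 1390]);
translate([2173, 151, 0]) cube([110, 110, 1390]);
translate([603, 151, 152]) cube([1570, 110, 80]);
translate([603, 151, 1240]) cube([1570, 110, 80]);
translate([659, 261, 53]) cube([70, 25, 1212]);
translate([785, 261, 53]) cube([70, 25, 1212]);
translate([911, 261, 53]) cube([70, 25, 1212]);
translate([1037, 261, 53]) cube([70, 25, 1212]);
translate([1163, 261, 53]) cube([70, 25, 1212]);
translate([1289, 261, 53]) cube([70, 25, 1212]);
translate([1415, 261, 53]) cube([70, 25, 1212]);
translate([1541, 261, 53]) cube([70, 25, 1212]);
translate([1667, 261, 53]) cube([70, 25, 1212]);
translate([1793, 261, 53]) cube([70, 25, 1212]);
translate([1919, 261, 53]) cube([70, 25, 1212]);
translate([2045, 261, 53]) cube([70, 25, 1212]);


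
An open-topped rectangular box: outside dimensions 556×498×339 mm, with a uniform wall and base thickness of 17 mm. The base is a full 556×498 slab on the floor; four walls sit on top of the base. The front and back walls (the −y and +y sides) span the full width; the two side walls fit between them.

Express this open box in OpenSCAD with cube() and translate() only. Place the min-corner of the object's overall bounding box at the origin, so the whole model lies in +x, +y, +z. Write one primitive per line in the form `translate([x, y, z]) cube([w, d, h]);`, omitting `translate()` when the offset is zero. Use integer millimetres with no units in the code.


cube([556, 498, 17]);
translate([0, 0, 17]) cube([556, 17, 322]);
translate([0, 481, 17]) cube([556, 17, 322]);
translate([0, 17, 17]) cube([17, 464, 322]);
translate([539, 17, 17]) cube([17, 464, 322]);


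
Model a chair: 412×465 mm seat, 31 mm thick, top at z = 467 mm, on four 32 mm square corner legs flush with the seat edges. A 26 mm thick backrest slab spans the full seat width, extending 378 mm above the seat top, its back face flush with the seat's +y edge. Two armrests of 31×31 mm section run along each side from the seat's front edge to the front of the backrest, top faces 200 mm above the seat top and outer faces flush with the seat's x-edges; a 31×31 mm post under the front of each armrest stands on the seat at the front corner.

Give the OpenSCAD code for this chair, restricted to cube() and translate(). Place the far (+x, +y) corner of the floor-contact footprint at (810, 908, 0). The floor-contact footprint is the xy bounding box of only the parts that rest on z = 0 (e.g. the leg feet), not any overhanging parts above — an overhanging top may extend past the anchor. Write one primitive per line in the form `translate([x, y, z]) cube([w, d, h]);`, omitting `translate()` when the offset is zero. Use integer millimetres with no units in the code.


// leg_h = 467 - 31 = 436
// arm post h = 200 - 31 = 169
translate([398, 443, 436]) cube([412, 465, 31]);
translate([398, 443, 0]) cube([32, 32, 436]);
translate([778, 443, 0]) cube([32, 32, 436]);
translate([398, 876, 0]) cube([32, 32, 436]);
translate([778, 876, 0]) cube([32, 32, 436]);
translate([398, 882, 467]) cube([412, 26, 378]);
translate([398, 443, 636]) cube([31, 439, 31]);
translate([779, 443, 636]) cube([31, 439, 31]);
translate([398, 443, 467]) cube([31, 31, 169]);
translate([779, 443, 467]) cube([31, 31, 169]);


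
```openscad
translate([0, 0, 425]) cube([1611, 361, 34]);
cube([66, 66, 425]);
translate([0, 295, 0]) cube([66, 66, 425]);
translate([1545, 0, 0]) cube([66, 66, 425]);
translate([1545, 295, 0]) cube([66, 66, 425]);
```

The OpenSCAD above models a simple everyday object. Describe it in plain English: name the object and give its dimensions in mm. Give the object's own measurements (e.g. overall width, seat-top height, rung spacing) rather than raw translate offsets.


A long wooden bench with a 1611 mm (x) × 361 mm (y) seat, 34 mm thick, its top surface 459 mm above the floor. Four 66 mm square legs at the seat corners, flush with the edges, run from z = 0 to the seat underside.


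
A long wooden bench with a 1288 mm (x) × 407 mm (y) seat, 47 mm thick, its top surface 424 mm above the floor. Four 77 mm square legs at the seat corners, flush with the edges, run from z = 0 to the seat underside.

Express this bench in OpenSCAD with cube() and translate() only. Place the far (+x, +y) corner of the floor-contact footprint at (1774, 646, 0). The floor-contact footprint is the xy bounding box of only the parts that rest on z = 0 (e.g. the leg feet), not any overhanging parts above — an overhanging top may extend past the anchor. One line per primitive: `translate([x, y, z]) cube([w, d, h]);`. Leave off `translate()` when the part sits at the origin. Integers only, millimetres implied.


// leg_h = 424 − 47 = 377
translate([486, 239, 377]) cube([1288, 407, 47]);
translate([486, 239, 0]) cube([77, 77, 377]);
translate([486, 569, 0]) cube([77, 77, 377]);
translate([1697, 239, 0]) cube([77, 77, 377]);
translate([1697, 569, 0]) cube([77, 77, 377]);
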